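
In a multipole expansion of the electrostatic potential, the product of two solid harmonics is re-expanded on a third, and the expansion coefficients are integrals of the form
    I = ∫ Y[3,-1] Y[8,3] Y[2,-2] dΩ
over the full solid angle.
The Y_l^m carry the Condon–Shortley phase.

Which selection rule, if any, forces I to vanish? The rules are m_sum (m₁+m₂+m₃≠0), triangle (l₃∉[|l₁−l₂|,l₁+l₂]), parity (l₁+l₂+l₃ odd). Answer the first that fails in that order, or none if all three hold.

triangle

azimuthal sum: -1 + 3 − 2 = 0  ✓
5 ≤ 2 ≤ 11 (triangle on l)  ✗
L = 3 + 8 + 2 = 13 (odd)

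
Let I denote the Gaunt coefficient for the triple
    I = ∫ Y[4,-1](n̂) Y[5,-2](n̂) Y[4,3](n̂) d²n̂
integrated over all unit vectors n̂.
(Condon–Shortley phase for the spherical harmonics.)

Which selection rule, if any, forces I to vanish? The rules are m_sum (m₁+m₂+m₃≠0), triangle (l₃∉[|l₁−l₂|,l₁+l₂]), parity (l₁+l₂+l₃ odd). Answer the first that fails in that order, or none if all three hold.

Σmᵢ = 0  ✓
l₃∈[|l₁−l₂|,l₁+l₂]=[1,9], have l₃=4  ✓
Σlᵢ = 13 ⇒ odd  ✗

parity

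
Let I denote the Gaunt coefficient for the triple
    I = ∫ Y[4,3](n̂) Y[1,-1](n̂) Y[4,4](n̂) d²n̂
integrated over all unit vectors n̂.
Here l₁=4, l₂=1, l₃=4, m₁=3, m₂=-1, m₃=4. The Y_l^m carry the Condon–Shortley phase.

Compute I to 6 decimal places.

0.000000

3 − 1 + 4 = 6 ≠ 0: azimuthal integral kills it; I = 0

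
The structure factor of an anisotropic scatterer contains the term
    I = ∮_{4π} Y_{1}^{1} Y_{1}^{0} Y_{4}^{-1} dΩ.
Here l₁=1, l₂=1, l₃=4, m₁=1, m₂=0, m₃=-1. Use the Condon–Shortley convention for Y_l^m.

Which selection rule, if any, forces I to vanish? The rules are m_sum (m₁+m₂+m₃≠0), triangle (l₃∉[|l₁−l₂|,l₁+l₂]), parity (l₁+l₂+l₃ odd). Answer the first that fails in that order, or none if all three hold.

azimuthal sum: 1 + 0 − 1 = 0  ✓
0 ≤ 4 ≤ 2 (triangle on l)  ✗
L = 1 + 1 + 4 = 6 (even)

triangle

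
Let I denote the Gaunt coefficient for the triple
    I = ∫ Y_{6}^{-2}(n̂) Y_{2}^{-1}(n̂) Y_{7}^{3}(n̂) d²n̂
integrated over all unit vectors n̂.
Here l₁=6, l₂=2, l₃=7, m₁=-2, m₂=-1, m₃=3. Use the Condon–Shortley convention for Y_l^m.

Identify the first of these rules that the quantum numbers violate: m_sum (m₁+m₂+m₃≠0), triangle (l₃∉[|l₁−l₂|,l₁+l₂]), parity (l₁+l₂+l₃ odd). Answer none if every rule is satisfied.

Σmᵢ = 0  ✓
l₃∈[|l₁−l₂|,l₁+l₂]=[4,8], have l₃=7  ✓
Σlᵢ = 15 ⇒ odd  ✗

parity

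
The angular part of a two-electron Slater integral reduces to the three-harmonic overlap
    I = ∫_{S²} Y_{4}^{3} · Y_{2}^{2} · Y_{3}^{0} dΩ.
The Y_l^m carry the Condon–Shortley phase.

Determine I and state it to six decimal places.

3 + 2 + 0 = 5 ≠ 0: azimuthal integral kills it; I = 0

0.000000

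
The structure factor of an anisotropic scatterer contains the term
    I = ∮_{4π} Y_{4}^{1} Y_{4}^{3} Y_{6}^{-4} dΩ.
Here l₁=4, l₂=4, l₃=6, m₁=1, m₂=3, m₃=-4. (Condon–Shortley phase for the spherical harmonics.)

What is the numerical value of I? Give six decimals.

Rules hold: Σm=0, L=14 even, 0≤6≤8.
N = 9·9·13 = 1053
Δ = 2!·6!·6!/15! = 1/1261260
Racah Σ t=0..2: t=0:+1/4608 t=1:−1/1296 t=2:+1/4608 = -7/20736
⇒ 3j(4 4 6; 0 0 0)² = 20/1287, sgn -1
Racah Σ t=1..2: t=1:−1/34560 t=2:+1/28800 = 1/172800
⇒ 3j(4 4 6; 1 3 -4)² = 1/1430, sgn +1
4πI² = N·(3j₀)²·(3jₘ)² = 18/1573
I = -1·√(0.0114431/4π) = -0.03017637

-0.030176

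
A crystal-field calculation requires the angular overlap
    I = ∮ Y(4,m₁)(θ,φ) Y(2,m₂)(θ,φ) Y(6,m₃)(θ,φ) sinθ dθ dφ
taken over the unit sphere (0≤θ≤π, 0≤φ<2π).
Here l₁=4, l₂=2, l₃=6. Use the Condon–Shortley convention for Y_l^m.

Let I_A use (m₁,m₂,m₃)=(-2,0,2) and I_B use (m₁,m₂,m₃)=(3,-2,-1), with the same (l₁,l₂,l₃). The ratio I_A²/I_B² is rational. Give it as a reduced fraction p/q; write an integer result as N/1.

168/5

l's match ⇒ only the (l;m) 3-j factors differ between A and B.
A: triangle coeff Δ(4,2,6) = 1/6435; Σ_t [0,0]: t=0:+1/5760 = 1/5760; (3j)²=56/2145 [(4 2 6; -2 0 2)], sign=+1
B: triangle coeff Δ(4,2,6) = 1/6435; Σ_t [0,0]: t=0:+1/120960 = 1/120960; (3j)²=1/1287 [(4 2 6; 3 -2 -1)], sign=-1
I_A²/I_B² = (56/2145)/(1/1287) = 168/5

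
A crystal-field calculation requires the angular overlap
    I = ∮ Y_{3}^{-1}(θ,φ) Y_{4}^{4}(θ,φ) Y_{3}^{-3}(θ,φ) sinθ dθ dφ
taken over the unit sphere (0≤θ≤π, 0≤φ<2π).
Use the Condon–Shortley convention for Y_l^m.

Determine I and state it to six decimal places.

-0.166198

m-sum 0 ✓  L=10 even ✓  1≤3≤7 ✓
Π(2lᵢ+1) = 7×9×7 = 441
triangle coeff Δ(3,4,3) = 1/34650
Σ_t [1,3]: t=1:−1/72 t=2:+1/16 t=3:−1/72 = 5/144
(3j)²=2/77 [(3 4 3; 0 0 0)], sign=-1
Σ_t [4,4]: t=4:+1/1152 = 1/1152
(3j)²=1/33 [(3 4 3; -1 4 -3)], sign=+1
⇒ 4πI² = 42/121
I = (-1)√(42/121/(4π)) = -0.16619847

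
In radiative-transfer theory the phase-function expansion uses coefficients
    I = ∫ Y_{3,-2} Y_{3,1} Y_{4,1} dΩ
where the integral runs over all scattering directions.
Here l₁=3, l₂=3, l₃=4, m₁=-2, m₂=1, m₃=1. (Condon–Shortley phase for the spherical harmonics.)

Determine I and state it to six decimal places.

Checks pass: Σm=0; 10 even; l₃=4∈[0,6].
(2·3+1)(2·3+1)(2·4+1) = 441
Δ: 2! 4! 4! / 11! → 1/34650
sum: t=0:+1/72 t=1:−1/16 t=2:+1/72 = -5/144
3j²(3 3 4; 0 0 0) = Δ·Π!·Σ² = 2/77  (sign -1)
sum: t=1:−1/144 t=2:+1/48 = 1/72
3j²(3 3 4; -2 1 1) = Δ·Π!·Σ² = 16/693  (sign -1)
combine: 4πI² = 441·2/77·16/693 = 32/121
take √, sign +1: I = 0.14506992

0.145070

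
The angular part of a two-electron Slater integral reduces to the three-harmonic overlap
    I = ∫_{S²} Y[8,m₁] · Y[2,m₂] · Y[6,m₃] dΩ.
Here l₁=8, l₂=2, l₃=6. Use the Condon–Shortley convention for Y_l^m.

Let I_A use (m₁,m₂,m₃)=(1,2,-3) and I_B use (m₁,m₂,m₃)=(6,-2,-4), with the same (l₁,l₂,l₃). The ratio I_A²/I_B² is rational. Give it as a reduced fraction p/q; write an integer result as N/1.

Same 8,2,6: normalisation and zero-m 3j drop out of the ratio.
A: Δ: 4! 12! 0! / 17! → 1/30940; sum: t=4:+1/52254720 = 1/52254720; 3j²(8 2 6; 1 2 -3) = Δ·Π!·Σ² = 1/884  (sign -1)
B: Δ: 4! 12! 0! / 17! → 1/30940; sum: t=0:+1/174182400 = 1/174182400; 3j²(8 2 6; 6 -2 -4) = Δ·Π!·Σ² = 11/340  (sign +1)
I_A²/I_B² = (1/884)/(11/340) = 5/143

5/143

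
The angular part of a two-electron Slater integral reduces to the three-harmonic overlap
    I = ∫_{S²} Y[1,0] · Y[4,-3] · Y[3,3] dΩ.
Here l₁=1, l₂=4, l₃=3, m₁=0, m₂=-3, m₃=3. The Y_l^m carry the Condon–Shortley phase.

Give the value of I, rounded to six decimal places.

m-sum 0 ✓  L=8 even ✓  3≤3≤5 ✓
Π(2lᵢ+1) = 3×9×7 = 189
triangle coeff Δ(1,4,3) = 1/252
Σ_t [1,1]: t=1:−1/36 = -1/36
(3j)²=4/63 [(1 4 3; 0 0 0)], sign=+1
Σ_t [1,1]: t=1:−1/720 = -1/720
(3j)²=1/36 [(1 4 3; 0 -3 3)], sign=-1
⇒ 4πI² = 1/3
I = (-1)√(1/3/(4π)) = -0.16286750

-0.162868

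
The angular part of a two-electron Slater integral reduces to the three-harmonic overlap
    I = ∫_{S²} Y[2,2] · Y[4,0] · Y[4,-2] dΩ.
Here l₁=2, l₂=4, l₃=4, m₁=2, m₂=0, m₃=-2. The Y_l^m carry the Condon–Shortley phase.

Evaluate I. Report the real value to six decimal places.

-0.190365

Checks pass: Σm=0; 10 even; l₃=4∈[2,6].
(2·2+1)(2·4+1)(2·4+1) = 405
Δ: 2! 2! 6! / 11! → 1/13860
sum: t=0:+1/192 t=1:−1/36 t=2:+1/192 = -5/288
3j²(2 4 4; 0 0 0) = Δ·Π!·Σ² = 20/693  (sign -1)
sum: t=0:+1/192 = 1/192
3j²(2 4 4; 2 0 -2) = Δ·Π!·Σ² = 3/77  (sign +1)
combine: 4πI² = 405·20/693·3/77 = 2700/5929
take √, sign -1: I = -0.19036462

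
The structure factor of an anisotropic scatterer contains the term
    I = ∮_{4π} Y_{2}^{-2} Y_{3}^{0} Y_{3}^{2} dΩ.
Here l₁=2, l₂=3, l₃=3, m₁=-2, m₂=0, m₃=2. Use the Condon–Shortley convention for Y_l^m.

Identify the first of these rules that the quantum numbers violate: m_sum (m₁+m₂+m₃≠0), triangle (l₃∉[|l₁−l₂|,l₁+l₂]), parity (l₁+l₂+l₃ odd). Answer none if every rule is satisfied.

none

azimuthal sum: -2 + 0 + 2 = 0  ✓
1 ≤ 3 ≤ 5 (triangle on l)  ✓
L = 2 + 3 + 3 = 8 (even)  ✓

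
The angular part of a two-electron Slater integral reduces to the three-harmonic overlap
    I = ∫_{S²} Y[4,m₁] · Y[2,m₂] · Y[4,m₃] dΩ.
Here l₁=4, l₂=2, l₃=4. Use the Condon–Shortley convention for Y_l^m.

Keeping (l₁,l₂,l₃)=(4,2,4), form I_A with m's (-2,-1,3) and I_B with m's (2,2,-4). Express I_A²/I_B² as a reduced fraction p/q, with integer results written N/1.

25/8

l's match ⇒ only the (l;m) 3-j factors differ between A and B.
A: triangle coeff Δ(4,2,4) = 1/13860; Σ_t [0,1]: t=0:+1/1440 t=1:−1/240 = -1/288; (3j)²=5/132 [(4 2 4; -2 -1 3)], sign=+1
B: triangle coeff Δ(4,2,4) = 1/13860; Σ_t [2,2]: t=2:+1/2880 = 1/2880; (3j)²=2/165 [(4 2 4; 2 2 -4)], sign=+1
I_A²/I_B² = (5/132)/(2/165) = 25/8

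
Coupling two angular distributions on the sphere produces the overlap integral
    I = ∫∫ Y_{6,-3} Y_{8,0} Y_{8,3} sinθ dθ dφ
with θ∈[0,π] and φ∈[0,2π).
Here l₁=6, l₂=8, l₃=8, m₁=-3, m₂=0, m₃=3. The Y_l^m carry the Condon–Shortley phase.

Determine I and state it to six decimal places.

m-sum 0 ✓  L=22 even ✓  2≤8≤14 ✓
Π(2lᵢ+1) = 13×17×17 = 3757
triangle coeff Δ(6,8,8) = 1/13742520792
Σ_t [0,6]: t=0:+1/41803776000 t=1:−1/435456000 t=2:+1/39813120 t=3:−1/18662400 t=4:+1/39813120 t=5:−1/435456000 t=6:+1/41803776000 = -11/1393459200
(3j)²=600/96577 [(6 8 8; 0 0 0)], sign=-1
Σ_t [3,6]: t=3:−1/373248000 t=4:+1/99532800 t=5:−1/174182400 t=6:+1/2090188800 = 11/5225472000
(3j)²=528/96577 [(6 8 8; -3 0 3)], sign=-1
⇒ 4πI² = 316800/2482597
I = (+1)√(316800/2482597/(4π)) = 0.10077076

0.100771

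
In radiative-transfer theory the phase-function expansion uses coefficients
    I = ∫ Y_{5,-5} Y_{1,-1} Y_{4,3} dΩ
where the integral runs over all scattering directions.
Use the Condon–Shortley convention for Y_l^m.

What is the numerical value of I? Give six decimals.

Σmᵢ = -3 ≠ 0, so the φ-integral vanishes; I = 0

0.000000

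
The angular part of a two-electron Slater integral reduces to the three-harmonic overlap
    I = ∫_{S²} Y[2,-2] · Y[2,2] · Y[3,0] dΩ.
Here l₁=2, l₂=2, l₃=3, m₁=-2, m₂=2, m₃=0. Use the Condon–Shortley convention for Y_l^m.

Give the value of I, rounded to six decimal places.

L=7 odd ⇒ parity kills the (l;000) factor ⇒ I = 0

0.000000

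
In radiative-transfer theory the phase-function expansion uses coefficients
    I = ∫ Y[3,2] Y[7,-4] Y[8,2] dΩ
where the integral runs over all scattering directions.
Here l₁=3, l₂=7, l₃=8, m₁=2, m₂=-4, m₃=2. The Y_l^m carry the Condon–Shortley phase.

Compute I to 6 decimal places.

-0.160034

m-sum 0 ✓  L=18 even ✓  4≤8≤10 ✓
Π(2lᵢ+1) = 7×15×17 = 1785
triangle coeff Δ(3,7,8) = 1/5290740
Σ_t [0,2]: t=0:+1/7257600 t=1:−1/2073600 t=2:+1/7257600 = -1/4838400
(3j)²=252/20995 [(3 7 8; 0 0 0)], sign=-1
Σ_t [0,1]: t=0:+1/26127360 t=1:−1/174182400 = 17/522547200
(3j)²=935/62244 [(3 7 8; 2 -4 2)], sign=+1
⇒ 4πI² = 19635/61009
I = (-1)√(19635/61009/(4π)) = -0.16003448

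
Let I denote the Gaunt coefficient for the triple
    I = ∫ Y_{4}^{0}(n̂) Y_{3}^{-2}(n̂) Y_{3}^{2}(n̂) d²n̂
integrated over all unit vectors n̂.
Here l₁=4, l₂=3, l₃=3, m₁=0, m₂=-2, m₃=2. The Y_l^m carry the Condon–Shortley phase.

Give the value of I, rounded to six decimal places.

-0.179515

Checks pass: Σm=0; 10 even; l₃=3∈[1,7].
(2·4+1)(2·3+1)(2·3+1) = 441
Δ: 4! 4! 2! / 11! → 1/34650
sum: t=1:−1/72 t=2:+1/16 t=3:−1/72 = 5/144
3j²(4 3 3; 0 0 0) = Δ·Π!·Σ² = 2/77  (sign -1)
sum: t=0:+1/576 t=1:−1/72 = -7/576
3j²(4 3 3; 0 -2 2) = Δ·Π!·Σ² = 7/198  (sign +1)
combine: 4πI² = 441·2/77·7/198 = 49/121
take √, sign -1: I = -0.17951487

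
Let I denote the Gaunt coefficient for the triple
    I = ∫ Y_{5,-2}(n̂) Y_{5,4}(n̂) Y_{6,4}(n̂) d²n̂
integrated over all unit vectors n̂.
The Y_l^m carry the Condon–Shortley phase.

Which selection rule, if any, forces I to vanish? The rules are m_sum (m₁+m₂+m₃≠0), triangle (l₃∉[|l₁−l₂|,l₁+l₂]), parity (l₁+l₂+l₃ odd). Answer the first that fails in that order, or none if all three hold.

azimuthal sum: -2 + 4 + 4 = 6  ✗
0 ≤ 6 ≤ 10 (triangle on l)
L = 5 + 5 + 6 = 16 (even)

m_sum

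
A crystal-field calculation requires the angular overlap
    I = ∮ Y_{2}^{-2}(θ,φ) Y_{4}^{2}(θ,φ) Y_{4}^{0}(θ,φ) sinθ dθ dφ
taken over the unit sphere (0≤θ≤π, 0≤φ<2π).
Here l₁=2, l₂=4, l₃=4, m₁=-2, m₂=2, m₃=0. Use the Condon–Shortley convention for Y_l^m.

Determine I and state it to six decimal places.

Rules hold: Σm=0, L=10 even, 2≤4≤6.
N = 5·9·9 = 405
Δ = 2!·2!·6!/11! = 1/13860
Racah Σ t=0..2: t=0:+1/192 t=1:−1/36 t=2:+1/192 = -5/288
⇒ 3j(2 4 4; 0 0 0)² = 20/693, sgn -1
Racah Σ t=2..2: t=2:+1/192 = 1/192
⇒ 3j(2 4 4; -2 2 0)² = 3/77, sgn +1
4πI² = N·(3j₀)²·(3jₘ)² = 2700/5929
I = -1·√(0.455389/4π) = -0.19036462

-0.190365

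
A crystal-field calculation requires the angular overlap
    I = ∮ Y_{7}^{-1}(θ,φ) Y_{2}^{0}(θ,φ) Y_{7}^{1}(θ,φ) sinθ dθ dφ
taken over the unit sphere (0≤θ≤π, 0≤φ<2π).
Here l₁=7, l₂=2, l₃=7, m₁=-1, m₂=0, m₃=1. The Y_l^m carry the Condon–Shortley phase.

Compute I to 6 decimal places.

-0.151274

Rules hold: Σm=0, L=16 even, 5≤7≤9.
N = 15·5·15 = 1125
Δ = 2!·12!·2!/17! = 1/185640
Racah Σ t=0..2: t=0:+1/2419200 t=1:−1/518400 t=2:+1/2419200 = -1/907200
⇒ 3j(7 2 7; 0 0 0)² = 56/3315, sgn +1
Racah Σ t=0..2: t=0:+1/3870720 t=1:−1/604800 t=2:+1/2073600 = -53/58060800
⇒ 3j(7 2 7; -1 0 1)² = 2809/185640, sgn -1
4πI² = N·(3j₀)²·(3jₘ)² = 14045/48841
I = -1·√(0.287566/4π) = -0.15127378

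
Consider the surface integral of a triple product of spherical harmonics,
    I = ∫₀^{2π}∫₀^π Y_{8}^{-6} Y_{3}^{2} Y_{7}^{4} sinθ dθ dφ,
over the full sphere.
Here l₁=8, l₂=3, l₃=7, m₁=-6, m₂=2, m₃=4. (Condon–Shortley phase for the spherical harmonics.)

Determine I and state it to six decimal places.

m-sum 0 ✓  L=18 even ✓  5≤7≤11 ✓
Π(2lᵢ+1) = 17×7×15 = 1785
triangle coeff Δ(8,3,7) = 1/5290740
Σ_t [1,3]: t=1:−1/7257600 t=2:+1/2073600 t=3:−1/7257600 = 1/4838400
(3j)²=252/20995 [(8 3 7; 0 0 0)], sign=-1
Σ_t [3,4]: t=3:−1/479001600 t=4:+1/174182400 = 1/273715200
(3j)²=49/3876 [(8 3 7; -6 2 4)], sign=-1
⇒ 4πI² = 21609/79781
I = (+1)√(21609/79781/(4π)) = 0.14681238

0.146812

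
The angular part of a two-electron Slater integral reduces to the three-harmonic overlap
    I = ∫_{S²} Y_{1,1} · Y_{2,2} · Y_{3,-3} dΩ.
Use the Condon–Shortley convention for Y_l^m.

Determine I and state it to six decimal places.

-0.319865

Checks pass: Σm=0; 6 even; l₃=3∈[1,3].
(2·1+1)(2·2+1)(2·3+1) = 105
Δ: 0! 2! 4! / 7! → 1/105
sum: t=0:+1/4 = 1/4
3j²(1 2 3; 0 0 0) = Δ·Π!·Σ² = 3/35  (sign -1)
sum: t=0:+1/48 = 1/48
3j²(1 2 3; 1 2 -3) = Δ·Π!·Σ² = 1/7  (sign +1)
combine: 4πI² = 105·3/35·1/7 = 9/7
take √, sign -1: I = -0.31986543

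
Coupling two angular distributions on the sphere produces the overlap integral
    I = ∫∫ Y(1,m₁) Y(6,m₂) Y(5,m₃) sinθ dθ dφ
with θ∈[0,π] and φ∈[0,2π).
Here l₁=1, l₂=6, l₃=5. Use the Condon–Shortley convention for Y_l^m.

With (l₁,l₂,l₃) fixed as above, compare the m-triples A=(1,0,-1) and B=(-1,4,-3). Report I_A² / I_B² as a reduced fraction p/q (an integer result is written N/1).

1/3

Shared (l₁,l₂,l₃)=(1,6,5): N and (l;000)² cancel in I_A²/I_B².
A: Δ = 2!·0!·10!/13! = 1/858; Racah Σ t=0..0: t=0:+1/34560 = 1/34560; ⇒ 3j(1 6 5; 1 0 -1)² = 5/286, sgn +1
B: Δ = 2!·0!·10!/13! = 1/858; Racah Σ t=2..2: t=2:+1/161280 = 1/161280; ⇒ 3j(1 6 5; -1 4 -3)² = 15/286, sgn +1
I_A²/I_B² = (5/286)/(15/286) = 1/3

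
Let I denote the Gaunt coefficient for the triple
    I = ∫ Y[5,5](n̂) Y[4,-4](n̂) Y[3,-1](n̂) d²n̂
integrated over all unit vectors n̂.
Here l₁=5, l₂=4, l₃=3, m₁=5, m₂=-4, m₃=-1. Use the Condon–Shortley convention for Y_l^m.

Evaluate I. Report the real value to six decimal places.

m-sum 0 ✓  L=12 even ✓  1≤3≤9 ✓
Π(2lᵢ+1) = 11×9×7 = 693
triangle coeff Δ(5,4,3) = 1/180180
Σ_t [2,4]: t=2:+1/576 t=3:−1/144 t=4:+1/576 = -1/288
(3j)²=20/1001 [(5 4 3; 0 0 0)], sign=+1
Σ_t [0,0]: t=0:+1/34560 = 1/34560
(3j)²=14/429 [(5 4 3; 5 -4 -1)], sign=+1
⇒ 4πI² = 840/1859
I = (+1)√(840/1859/(4π)) = 0.18962475

0.189625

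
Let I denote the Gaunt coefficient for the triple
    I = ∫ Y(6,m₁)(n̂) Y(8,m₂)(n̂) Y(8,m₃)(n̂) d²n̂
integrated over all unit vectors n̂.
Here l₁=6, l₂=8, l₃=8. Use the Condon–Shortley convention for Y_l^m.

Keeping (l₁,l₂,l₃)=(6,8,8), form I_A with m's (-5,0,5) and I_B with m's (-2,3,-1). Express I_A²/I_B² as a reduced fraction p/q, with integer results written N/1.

l's match ⇒ only the (l;m) 3-j factors differ between A and B.
A: triangle coeff Δ(6,8,8) = 1/13742520792; Σ_t [5,6]: t=5:−1/2612736000 t=6:+1/6967296000 = -1/4180377600; (3j)²=75/7429 [(6 8 8; -5 0 5)], sign=+1
B: triangle coeff Δ(6,8,8) = 1/13742520792; Σ_t [2,6]: t=2:+1/12541132800 t=3:−1/348364800 t=4:+1/69672960 t=5:−1/74649600 t=6:+1/497664000 = 11/62705664000; (3j)²=11/579462 [(6 8 8; -2 3 -1)], sign=-1
I_A²/I_B² = (75/7429)/(11/579462) = 5850/11

5850/11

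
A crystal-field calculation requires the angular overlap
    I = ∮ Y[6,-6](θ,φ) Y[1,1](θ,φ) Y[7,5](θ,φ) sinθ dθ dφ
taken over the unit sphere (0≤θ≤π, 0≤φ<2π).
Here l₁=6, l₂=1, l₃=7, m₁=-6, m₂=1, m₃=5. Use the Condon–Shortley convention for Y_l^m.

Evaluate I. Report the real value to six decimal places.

m-sum 0 ✓  L=14 even ✓  5≤7≤7 ✓
Π(2lᵢ+1) = 13×3×15 = 585
triangle coeff Δ(6,1,7) = 1/1365
Σ_t [0,0]: t=0:+1/518400 = 1/518400
(3j)²=7/195 [(6 1 7; 0 0 0)], sign=-1
Σ_t [0,0]: t=0:+1/958003200 = 1/958003200
(3j)²=1/1365 [(6 1 7; -6 1 5)], sign=+1
⇒ 4πI² = 1/65
I = (-1)√(1/65/(4π)) = -0.03498955

-0.034990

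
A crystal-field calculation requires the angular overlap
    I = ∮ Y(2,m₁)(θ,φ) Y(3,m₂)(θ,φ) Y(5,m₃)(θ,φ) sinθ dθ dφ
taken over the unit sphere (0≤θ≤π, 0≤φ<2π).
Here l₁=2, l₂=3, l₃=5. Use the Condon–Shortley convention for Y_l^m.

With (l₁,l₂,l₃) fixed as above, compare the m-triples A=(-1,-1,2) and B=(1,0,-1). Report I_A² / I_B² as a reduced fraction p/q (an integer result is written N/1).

Shared (l₁,l₂,l₃)=(2,3,5): N and (l;000)² cancel in I_A²/I_B².
A: Δ = 0!·4!·6!/11! = 1/2310; Racah Σ t=0..0: t=0:+1/288 = 1/288; ⇒ 3j(2 3 5; -1 -1 2)² = 1/22, sgn -1
B: Δ = 0!·4!·6!/11! = 1/2310; Racah Σ t=0..0: t=0:+1/216 = 1/216; ⇒ 3j(2 3 5; 1 0 -1)² = 8/231, sgn +1
I_A²/I_B² = (1/22)/(8/231) = 21/16

21/16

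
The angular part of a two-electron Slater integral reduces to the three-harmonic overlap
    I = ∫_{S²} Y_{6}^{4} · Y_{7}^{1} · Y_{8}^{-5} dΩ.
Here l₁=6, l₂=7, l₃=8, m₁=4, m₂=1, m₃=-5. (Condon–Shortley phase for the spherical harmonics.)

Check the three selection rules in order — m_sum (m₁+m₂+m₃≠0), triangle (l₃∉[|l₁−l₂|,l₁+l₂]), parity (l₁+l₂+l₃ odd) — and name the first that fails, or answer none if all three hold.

parity

Σmᵢ = 0  ✓
l₃∈[|l₁−l₂|,l₁+l₂]=[1,13], have l₃=8  ✓
Σlᵢ = 21 ⇒ odd  ✗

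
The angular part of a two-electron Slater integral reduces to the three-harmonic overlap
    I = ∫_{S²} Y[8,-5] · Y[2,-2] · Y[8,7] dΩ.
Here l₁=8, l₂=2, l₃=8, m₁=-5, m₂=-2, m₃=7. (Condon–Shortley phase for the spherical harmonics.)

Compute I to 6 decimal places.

m-sum 0 ✓  L=18 even ✓  6≤8≤10 ✓
Π(2lᵢ+1) = 17×5×17 = 1445
triangle coeff Δ(8,2,8) = 1/348840
Σ_t [0,2]: t=0:+1/116121600 t=1:−1/25401600 t=2:+1/116121600 = -1/45158400
(3j)²=24/1615 [(8 2 8; 0 0 0)], sign=-1
Σ_t [0,0]: t=0:+1/24908083200 = 1/24908083200
(3j)²=7/1292 [(8 2 8; -5 -2 7)], sign=-1
⇒ 4πI² = 42/361
I = (+1)√(42/361/(4π)) = 0.09622017

0.096220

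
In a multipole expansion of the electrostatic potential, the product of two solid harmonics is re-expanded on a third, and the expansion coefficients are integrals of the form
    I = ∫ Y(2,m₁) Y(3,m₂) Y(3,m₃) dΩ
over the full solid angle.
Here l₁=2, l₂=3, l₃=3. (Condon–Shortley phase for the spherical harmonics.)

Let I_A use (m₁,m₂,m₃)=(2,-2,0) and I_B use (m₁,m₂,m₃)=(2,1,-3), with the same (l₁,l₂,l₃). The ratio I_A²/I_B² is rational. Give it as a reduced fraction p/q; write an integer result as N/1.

2/1

l's match ⇒ only the (l;m) 3-j factors differ between A and B.
A: triangle coeff Δ(2,3,3) = 1/3780; Σ_t [0,0]: t=0:+1/24 = 1/24; (3j)²=1/21 [(2 3 3; 2 -2 0)], sign=-1
B: triangle coeff Δ(2,3,3) = 1/3780; Σ_t [0,0]: t=0:+1/96 = 1/96; (3j)²=1/42 [(2 3 3; 2 1 -3)], sign=+1
I_A²/I_B² = (1/21)/(1/42) = 2/1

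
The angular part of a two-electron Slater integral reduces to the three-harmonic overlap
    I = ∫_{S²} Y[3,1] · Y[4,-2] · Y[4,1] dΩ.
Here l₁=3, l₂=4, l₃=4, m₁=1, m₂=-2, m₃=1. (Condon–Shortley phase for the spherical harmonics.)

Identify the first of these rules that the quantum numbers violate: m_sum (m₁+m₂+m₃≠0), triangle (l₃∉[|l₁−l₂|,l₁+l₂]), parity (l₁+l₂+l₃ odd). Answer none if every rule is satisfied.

parity

azimuthal sum: 1 − 2 + 1 = 0  ✓
1 ≤ 4 ≤ 7 (triangle on l)  ✓
L = 3 + 4 + 4 = 11 (odd)  ✗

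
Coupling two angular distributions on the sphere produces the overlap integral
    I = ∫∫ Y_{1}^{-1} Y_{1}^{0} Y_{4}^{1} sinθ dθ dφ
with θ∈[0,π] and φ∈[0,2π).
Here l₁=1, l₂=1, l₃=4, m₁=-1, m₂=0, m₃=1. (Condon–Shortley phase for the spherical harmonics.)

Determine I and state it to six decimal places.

0.000000

l₃=4 ∉ [0,2] — triangle fails ⇒ I = 0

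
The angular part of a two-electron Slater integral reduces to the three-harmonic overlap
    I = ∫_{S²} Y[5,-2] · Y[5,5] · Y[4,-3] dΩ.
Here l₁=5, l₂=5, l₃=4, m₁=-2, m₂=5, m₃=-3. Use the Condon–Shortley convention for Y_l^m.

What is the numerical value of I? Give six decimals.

0.140629

Rules hold: Σm=0, L=14 even, 0≤4≤10.
N = 11·11·9 = 1089
Δ = 6!·4!·4!/15! = 1/3153150
Racah Σ t=1..5: t=1:−1/69120 t=2:+1/1728 t=3:−1/576 t=4:+1/1728 t=5:−1/69120 = -7/11520
⇒ 3j(5 5 4; 0 0 0)² = 2/143, sgn -1
Racah Σ t=6..6: t=6:+1/103680 = 1/103680
⇒ 3j(5 5 4; -2 5 -3)² = 7/429, sgn -1
4πI² = N·(3j₀)²·(3jₘ)² = 42/169
I = +1·√(0.248521/4π) = 0.14062948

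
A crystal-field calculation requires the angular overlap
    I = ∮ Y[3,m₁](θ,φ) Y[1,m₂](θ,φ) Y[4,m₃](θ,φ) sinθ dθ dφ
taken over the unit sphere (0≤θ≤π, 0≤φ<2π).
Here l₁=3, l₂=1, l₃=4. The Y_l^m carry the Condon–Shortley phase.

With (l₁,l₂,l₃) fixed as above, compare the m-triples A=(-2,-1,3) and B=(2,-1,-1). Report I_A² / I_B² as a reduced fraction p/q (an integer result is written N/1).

7/1

l's match ⇒ only the (l;m) 3-j factors differ between A and B.
A: triangle coeff Δ(3,1,4) = 1/252; Σ_t [0,0]: t=0:+1/240 = 1/240; (3j)²=1/12 [(3 1 4; -2 -1 3)], sign=-1
B: triangle coeff Δ(3,1,4) = 1/252; Σ_t [0,0]: t=0:+1/240 = 1/240; (3j)²=1/84 [(3 1 4; 2 -1 -1)], sign=-1
I_A²/I_B² = (1/12)/(1/84) = 7/1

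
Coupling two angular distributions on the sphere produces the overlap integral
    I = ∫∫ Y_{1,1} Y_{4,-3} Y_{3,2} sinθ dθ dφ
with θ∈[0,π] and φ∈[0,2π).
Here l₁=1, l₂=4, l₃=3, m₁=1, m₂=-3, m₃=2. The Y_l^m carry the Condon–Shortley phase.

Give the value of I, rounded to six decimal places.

-0.282095

Checks pass: Σm=0; 8 even; l₃=3∈[3,5].
(2·1+1)(2·4+1)(2·3+1) = 189
Δ: 2! 0! 6! / 9! → 1/252
sum: t=1:−1/36 = -1/36
3j²(1 4 3; 0 0 0) = Δ·Π!·Σ² = 4/63  (sign +1)
sum: t=0:+1/240 = 1/240
3j²(1 4 3; 1 -3 2) = Δ·Π!·Σ² = 1/12  (sign -1)
combine: 4πI² = 189·4/63·1/12 = 1/1
take √, sign -1: I = -0.28209479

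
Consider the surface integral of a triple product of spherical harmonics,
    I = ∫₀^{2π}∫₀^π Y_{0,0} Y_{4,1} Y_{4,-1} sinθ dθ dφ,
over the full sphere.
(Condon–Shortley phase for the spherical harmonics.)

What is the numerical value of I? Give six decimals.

-0.282095

Checks pass: Σm=0; 8 even; l₃=4∈[4,4].
(2·0+1)(2·4+1)(2·4+1) = 81
Δ: 0! 0! 8! / 9! → 1/9
sum: t=0:+1/576 = 1/576
3j²(0 4 4; 0 0 0) = Δ·Π!·Σ² = 1/9  (sign +1)
sum: t=0:+1/720 = 1/720
3j²(0 4 4; 0 1 -1) = Δ·Π!·Σ² = 1/9  (sign -1)
combine: 4πI² = 81·1/9·1/9 = 1/1
take √, sign -1: I = -0.28209479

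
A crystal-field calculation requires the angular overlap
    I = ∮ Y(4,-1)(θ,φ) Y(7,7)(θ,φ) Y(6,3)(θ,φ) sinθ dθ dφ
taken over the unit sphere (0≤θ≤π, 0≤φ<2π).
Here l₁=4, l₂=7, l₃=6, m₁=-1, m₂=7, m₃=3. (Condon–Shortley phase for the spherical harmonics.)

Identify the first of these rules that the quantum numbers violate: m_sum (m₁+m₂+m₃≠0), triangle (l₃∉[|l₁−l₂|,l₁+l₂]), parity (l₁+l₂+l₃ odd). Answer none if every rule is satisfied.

m₁+m₂+m₃ = -1 + 7 + 3 = 9  ✗
triangle: |4−7|=3 ≤ l₃=6 ≤ 4+7=11
parity: l₁+l₂+l₃ = 17 is odd

m_sum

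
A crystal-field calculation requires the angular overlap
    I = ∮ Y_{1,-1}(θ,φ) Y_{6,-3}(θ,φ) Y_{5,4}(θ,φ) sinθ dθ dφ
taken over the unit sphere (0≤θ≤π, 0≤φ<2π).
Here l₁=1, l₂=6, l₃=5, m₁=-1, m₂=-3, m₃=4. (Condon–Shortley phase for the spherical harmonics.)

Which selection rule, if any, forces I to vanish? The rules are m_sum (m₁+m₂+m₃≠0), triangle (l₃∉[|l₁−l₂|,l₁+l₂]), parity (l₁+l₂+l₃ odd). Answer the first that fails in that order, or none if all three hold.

Σmᵢ = 0  ✓
l₃∈[|l₁−l₂|,l₁+l₂]=[5,7], have l₃=5  ✓
Σlᵢ = 12 ⇒ even  ✓

none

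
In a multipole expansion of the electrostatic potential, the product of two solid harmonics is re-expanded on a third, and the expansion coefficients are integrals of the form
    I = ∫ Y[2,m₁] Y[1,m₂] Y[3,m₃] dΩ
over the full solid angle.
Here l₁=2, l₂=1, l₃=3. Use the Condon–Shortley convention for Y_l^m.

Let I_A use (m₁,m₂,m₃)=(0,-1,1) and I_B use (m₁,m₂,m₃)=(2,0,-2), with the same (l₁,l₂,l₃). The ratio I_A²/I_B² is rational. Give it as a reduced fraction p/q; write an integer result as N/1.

Same 2,1,3: normalisation and zero-m 3j drop out of the ratio.
A: Δ: 0! 4! 2! / 7! → 1/105; sum: t=0:+1/8 = 1/8; 3j²(2 1 3; 0 -1 1) = Δ·Π!·Σ² = 2/35  (sign +1)
B: Δ: 0! 4! 2! / 7! → 1/105; sum: t=0:+1/24 = 1/24; 3j²(2 1 3; 2 0 -2) = Δ·Π!·Σ² = 1/21  (sign -1)
I_A²/I_B² = (2/35)/(1/21) = 6/5

6/5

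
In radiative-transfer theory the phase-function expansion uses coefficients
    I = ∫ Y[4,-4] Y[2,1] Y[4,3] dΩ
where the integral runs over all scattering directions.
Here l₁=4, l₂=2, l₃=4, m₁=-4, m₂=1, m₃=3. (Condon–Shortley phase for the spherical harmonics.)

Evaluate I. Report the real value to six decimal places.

0.198645

Rules hold: Σm=0, L=10 even, 2≤4≤6.
N = 9·5·9 = 405
Δ = 2!·6!·2!/11! = 1/13860
Racah Σ t=0..2: t=0:+1/192 t=1:−1/36 t=2:+1/192 = -5/288
⇒ 3j(4 2 4; 0 0 0)² = 20/693, sgn -1
Racah Σ t=2..2: t=2:+1/1440 = 1/1440
⇒ 3j(4 2 4; -4 1 3)² = 7/165, sgn -1
4πI² = N·(3j₀)²·(3jₘ)² = 60/121
I = +1·√(0.495868/4π) = 0.19864517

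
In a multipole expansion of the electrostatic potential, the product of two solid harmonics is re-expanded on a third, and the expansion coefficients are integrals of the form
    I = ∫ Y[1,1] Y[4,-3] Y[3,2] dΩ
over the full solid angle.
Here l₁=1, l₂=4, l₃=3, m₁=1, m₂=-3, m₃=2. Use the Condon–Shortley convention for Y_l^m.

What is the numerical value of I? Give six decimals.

Rules hold: Σm=0, L=8 even, 3≤3≤5.
N = 3·9·7 = 189
Δ = 2!·0!·6!/9! = 1/252
Racah Σ t=1..1: t=1:−1/36 = -1/36
⇒ 3j(1 4 3; 0 0 0)² = 4/63, sgn +1
Racah Σ t=0..0: t=0:+1/240 = 1/240
⇒ 3j(1 4 3; 1 -3 2)² = 1/12, sgn -1
4πI² = N·(3j₀)²·(3jₘ)² = 1/1
I = -1·√(1/4π) = -0.28209479

-0.282095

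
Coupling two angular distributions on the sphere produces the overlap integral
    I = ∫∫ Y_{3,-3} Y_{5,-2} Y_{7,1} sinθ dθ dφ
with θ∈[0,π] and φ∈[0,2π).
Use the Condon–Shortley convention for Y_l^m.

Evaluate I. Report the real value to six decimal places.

0.000000

Σmᵢ = -4 ≠ 0, so the φ-integral vanishes; I = 0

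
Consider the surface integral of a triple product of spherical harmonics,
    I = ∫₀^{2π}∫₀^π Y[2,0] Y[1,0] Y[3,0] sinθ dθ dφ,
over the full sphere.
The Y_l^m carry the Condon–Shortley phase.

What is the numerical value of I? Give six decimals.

m-sum 0 ✓  L=6 even ✓  1≤3≤3 ✓
Π(2lᵢ+1) = 5×3×7 = 105
triangle coeff Δ(2,1,3) = 1/105
Σ_t [0,0]: t=0:+1/4 = 1/4
(3j)²=3/35 [(2 1 3; 0 0 0)], sign=-1
(m-triple is (0,0,0) — same symbol as above.)
⇒ 4πI² = 27/35
I = (+1)√(27/35/(4π)) = 0.24776670

0.247767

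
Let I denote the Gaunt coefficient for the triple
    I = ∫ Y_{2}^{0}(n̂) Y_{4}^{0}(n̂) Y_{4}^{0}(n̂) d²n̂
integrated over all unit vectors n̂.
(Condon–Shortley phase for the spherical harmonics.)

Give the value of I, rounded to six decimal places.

0.163840

Checks pass: Σm=0; 10 even; l₃=4∈[2,6].
(2·2+1)(2·4+1)(2·4+1) = 405
Δ: 2! 2! 6! / 11! → 1/13860
sum: t=0:+1/192 t=1:−1/36 t=2:+1/192 = -5/288
3j²(2 4 4; 0 0 0) = Δ·Π!·Σ² = 20/693  (sign -1)
(m-triple is (0,0,0) — same symbol as above.)
combine: 4πI² = 405·20/693·20/693 = 2000/5929
take √, sign +1: I = 0.16383977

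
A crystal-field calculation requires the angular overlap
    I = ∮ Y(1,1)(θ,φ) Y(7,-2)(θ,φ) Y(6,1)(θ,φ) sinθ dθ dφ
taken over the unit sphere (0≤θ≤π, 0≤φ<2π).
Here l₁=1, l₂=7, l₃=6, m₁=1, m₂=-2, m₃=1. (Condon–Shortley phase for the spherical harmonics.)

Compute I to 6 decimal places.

Rules hold: Σm=0, L=14 even, 6≤6≤8.
N = 3·15·13 = 585
Δ = 2!·0!·12!/15! = 1/1365
Racah Σ t=1..1: t=1:−1/518400 = -1/518400
⇒ 3j(1 7 6; 0 0 0)² = 7/195, sgn -1
Racah Σ t=0..0: t=0:+1/1209600 = 1/1209600
⇒ 3j(1 7 6; 1 -2 1)² = 12/455, sgn -1
4πI² = N·(3j₀)²·(3jₘ)² = 36/65
I = +1·√(0.553846/4π) = 0.20993732

0.209937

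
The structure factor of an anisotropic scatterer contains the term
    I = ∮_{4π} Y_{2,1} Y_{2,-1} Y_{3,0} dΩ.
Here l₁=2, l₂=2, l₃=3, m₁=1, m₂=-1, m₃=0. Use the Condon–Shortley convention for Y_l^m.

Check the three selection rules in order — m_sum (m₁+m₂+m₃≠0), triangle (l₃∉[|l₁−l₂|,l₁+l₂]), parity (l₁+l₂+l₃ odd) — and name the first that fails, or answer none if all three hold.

Σmᵢ = 0  ✓
l₃∈[|l₁−l₂|,l₁+l₂]=[0,4], have l₃=3  ✓
Σlᵢ = 7 ⇒ odd  ✗

parity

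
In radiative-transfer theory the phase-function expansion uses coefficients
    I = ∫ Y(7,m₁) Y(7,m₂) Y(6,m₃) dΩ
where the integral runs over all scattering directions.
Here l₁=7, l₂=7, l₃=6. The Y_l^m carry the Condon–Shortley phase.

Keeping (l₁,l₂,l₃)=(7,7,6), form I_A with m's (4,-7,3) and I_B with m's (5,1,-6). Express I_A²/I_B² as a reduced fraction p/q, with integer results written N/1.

Same 7,7,6: normalisation and zero-m 3j drop out of the ratio.
A: Δ: 8! 6! 6! / 21! → 1/2444321880; sum: t=0:+1/1045094400 = 1/1045094400; 3j²(7 7 6; 4 -7 3) = Δ·Π!·Σ² = 11/646  (sign -1)
B: Δ: 8! 6! 6! / 21! → 1/2444321880; sum: t=2:+1/746496000 = 1/746496000; 3j²(7 7 6; 5 1 -6) = Δ·Π!·Σ² = 616/62985  (sign +1)
I_A²/I_B² = (11/646)/(616/62985) = 195/112

195/112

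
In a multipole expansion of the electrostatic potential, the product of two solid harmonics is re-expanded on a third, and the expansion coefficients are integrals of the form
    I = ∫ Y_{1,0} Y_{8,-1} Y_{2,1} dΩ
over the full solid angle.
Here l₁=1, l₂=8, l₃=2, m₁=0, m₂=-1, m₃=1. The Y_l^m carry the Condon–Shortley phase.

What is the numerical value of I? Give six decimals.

0.000000

triangle: need 7≤l₃≤9, have 2; I=0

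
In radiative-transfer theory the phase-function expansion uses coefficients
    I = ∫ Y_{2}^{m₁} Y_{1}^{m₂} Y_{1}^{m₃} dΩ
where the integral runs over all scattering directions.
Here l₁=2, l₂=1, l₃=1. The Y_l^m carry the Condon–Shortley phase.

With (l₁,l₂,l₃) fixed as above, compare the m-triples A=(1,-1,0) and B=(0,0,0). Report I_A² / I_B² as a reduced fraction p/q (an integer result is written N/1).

l's match ⇒ only the (l;m) 3-j factors differ between A and B.
A: triangle coeff Δ(2,1,1) = 1/30; Σ_t [0,0]: t=0:+1/2 = 1/2; (3j)²=1/10 [(2 1 1; 1 -1 0)], sign=-1
B: triangle coeff Δ(2,1,1) = 1/30; Σ_t [1,1]: t=1:−1/1 = -1/1; (3j)²=2/15 [(2 1 1; 0 0 0)], sign=+1
I_A²/I_B² = (1/10)/(2/15) = 3/4

3/4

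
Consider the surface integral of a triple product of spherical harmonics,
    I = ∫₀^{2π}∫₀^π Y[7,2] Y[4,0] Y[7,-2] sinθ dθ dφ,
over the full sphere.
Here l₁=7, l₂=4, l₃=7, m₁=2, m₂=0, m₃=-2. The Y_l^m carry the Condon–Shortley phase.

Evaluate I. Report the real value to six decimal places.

0.041390

Checks pass: Σm=0; 18 even; l₃=7∈[3,11].
(2·7+1)(2·4+1)(2·7+1) = 2025
Δ: 4! 10! 4! / 19! → 1/58198140
sum: t=0:+1/17418240 t=1:−1/622080 t=2:+1/230400 t=3:−1/622080 t=4:+1/17418240 = 1/806400
3j²(7 4 7; 0 0 0) = Δ·Π!·Σ² = 2268/230945  (sign -1)
sum: t=0:+1/8294400 t=1:−1/622080 t=2:+1/483840 t=3:−1/2903040 t=4:+1/209018880 = 251/1045094400
3j²(7 4 7; 2 0 -2) = Δ·Π!·Σ² = 63001/58198140  (sign -1)
combine: 4πI² = 2025·2268/230945·63001/58198140 = 45927729/2133423721
take √, sign +1: I = 0.04138986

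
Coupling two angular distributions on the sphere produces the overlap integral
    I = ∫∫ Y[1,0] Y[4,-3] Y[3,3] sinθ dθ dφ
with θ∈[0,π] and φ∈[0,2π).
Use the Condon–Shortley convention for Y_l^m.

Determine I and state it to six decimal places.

Rules hold: Σm=0, L=8 even, 3≤3≤5.
N = 3·9·7 = 189
Δ = 2!·0!·6!/9! = 1/252
Racah Σ t=1..1: t=1:−1/36 = -1/36
⇒ 3j(1 4 3; 0 0 0)² = 4/63, sgn +1
Racah Σ t=1..1: t=1:−1/720 = -1/720
⇒ 3j(1 4 3; 0 -3 3)² = 1/36, sgn -1
4πI² = N·(3j₀)²·(3jₘ)² = 1/3
I = -1·√(0.333333/4π) = -0.16286750

-0.162868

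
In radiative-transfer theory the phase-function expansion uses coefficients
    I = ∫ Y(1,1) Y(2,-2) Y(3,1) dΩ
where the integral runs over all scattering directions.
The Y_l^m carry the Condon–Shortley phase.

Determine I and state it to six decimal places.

-0.082589

Checks pass: Σm=0; 6 even; l₃=3∈[1,3].
(2·1+1)(2·2+1)(2·3+1) = 105
Δ: 0! 2! 4! / 7! → 1/105
sum: t=0:+1/4 = 1/4
3j²(1 2 3; 0 0 0) = Δ·Π!·Σ² = 3/35  (sign -1)
sum: t=0:+1/48 = 1/48
3j²(1 2 3; 1 -2 1) = Δ·Π!·Σ² = 1/105  (sign +1)
combine: 4πI² = 105·3/35·1/105 = 3/35
take √, sign -1: I = -0.08258890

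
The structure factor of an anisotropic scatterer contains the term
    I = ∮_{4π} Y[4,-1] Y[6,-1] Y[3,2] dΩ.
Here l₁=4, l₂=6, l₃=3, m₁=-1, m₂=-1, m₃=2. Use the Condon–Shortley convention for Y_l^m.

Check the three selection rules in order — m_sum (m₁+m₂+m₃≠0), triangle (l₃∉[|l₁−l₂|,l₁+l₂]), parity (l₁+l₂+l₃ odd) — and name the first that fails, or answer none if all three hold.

parity

azimuthal sum: -1 − 1 + 2 = 0  ✓
2 ≤ 3 ≤ 10 (triangle on l)  ✓
L = 4 + 6 + 3 = 13 (odd)  ✗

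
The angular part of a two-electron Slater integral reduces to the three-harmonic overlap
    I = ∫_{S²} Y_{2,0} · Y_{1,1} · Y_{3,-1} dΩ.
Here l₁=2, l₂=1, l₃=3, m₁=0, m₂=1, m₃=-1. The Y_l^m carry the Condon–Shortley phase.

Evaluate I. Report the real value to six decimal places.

Rules hold: Σm=0, L=6 even, 1≤3≤3.
N = 5·3·7 = 105
Δ = 0!·4!·2!/7! = 1/105
Racah Σ t=0..0: t=0:+1/4 = 1/4
⇒ 3j(2 1 3; 0 0 0)² = 3/35, sgn -1
Racah Σ t=0..0: t=0:+1/8 = 1/8
⇒ 3j(2 1 3; 0 1 -1)² = 2/35, sgn +1
4πI² = N·(3j₀)²·(3jₘ)² = 18/35
I = -1·√(0.514286/4π) = -0.20230066

-0.202301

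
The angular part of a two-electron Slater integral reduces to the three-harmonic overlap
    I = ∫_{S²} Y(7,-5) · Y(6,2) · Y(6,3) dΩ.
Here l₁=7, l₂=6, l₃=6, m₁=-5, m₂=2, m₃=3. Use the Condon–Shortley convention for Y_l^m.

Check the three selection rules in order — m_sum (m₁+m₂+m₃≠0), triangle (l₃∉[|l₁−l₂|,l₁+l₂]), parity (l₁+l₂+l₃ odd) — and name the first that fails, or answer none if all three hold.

m₁+m₂+m₃ = -5 + 2 + 3 = 0  ✓
triangle: |7−6|=1 ≤ l₃=6 ≤ 7+6=13  ✓
parity: l₁+l₂+l₃ = 19 is odd  ✗

parity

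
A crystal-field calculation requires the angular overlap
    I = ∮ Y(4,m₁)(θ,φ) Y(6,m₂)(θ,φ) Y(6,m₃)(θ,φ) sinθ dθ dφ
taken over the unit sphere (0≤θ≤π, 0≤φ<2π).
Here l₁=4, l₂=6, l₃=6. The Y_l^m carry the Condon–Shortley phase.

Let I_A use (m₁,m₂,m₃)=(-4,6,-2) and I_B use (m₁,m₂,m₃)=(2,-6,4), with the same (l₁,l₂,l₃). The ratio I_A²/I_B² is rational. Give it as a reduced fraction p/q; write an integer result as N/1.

Same 4,6,6: normalisation and zero-m 3j drop out of the ratio.
A: Δ: 4! 4! 8! / 17! → 1/15315300; sum: t=4:+1/23224320 = 1/23224320; 3j²(4 6 6; -4 6 -2) = Δ·Π!·Σ² = 1/442  (sign +1)
B: Δ: 4! 4! 8! / 17! → 1/15315300; sum: t=0:+1/3870720 = 1/3870720; 3j²(4 6 6; 2 -6 4) = Δ·Π!·Σ² = 135/6188  (sign +1)
I_A²/I_B² = (1/442)/(135/6188) = 14/135

14/135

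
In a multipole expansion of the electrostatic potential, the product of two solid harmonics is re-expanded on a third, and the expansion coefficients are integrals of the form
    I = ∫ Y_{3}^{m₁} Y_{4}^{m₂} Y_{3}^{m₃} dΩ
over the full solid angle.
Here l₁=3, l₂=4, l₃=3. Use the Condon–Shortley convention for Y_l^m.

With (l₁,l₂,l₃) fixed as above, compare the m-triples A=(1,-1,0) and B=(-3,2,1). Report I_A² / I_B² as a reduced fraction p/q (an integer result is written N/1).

5/18

l's match ⇒ only the (l;m) 3-j factors differ between A and B.
A: triangle coeff Δ(3,4,3) = 1/34650; Σ_t [0,2]: t=0:+1/288 t=1:−1/24 t=2:+1/48 = -5/288; (3j)²=5/462 [(3 4 3; 1 -1 0)], sign=+1
B: triangle coeff Δ(3,4,3) = 1/34650; Σ_t [4,4]: t=4:+1/192 = 1/192; (3j)²=3/77 [(3 4 3; -3 2 1)], sign=+1
I_A²/I_B² = (5/462)/(3/77) = 5/18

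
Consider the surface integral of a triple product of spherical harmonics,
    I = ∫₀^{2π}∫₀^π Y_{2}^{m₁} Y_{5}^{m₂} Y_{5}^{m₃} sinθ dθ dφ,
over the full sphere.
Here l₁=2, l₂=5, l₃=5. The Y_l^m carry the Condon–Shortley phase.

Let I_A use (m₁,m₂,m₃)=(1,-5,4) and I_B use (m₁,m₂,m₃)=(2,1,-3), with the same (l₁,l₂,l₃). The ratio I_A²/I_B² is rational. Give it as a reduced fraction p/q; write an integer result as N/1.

l's match ⇒ only the (l;m) 3-j factors differ between A and B.
A: triangle coeff Δ(2,5,5) = 1/38610; Σ_t [0,0]: t=0:+1/80640 = 1/80640; (3j)²=9/286 [(2 5 5; 1 -5 4)], sign=-1
B: triangle coeff Δ(2,5,5) = 1/38610; Σ_t [0,0]: t=0:+1/5760 = 1/5760; (3j)²=56/2145 [(2 5 5; 2 1 -3)], sign=+1
I_A²/I_B² = (9/286)/(56/2145) = 135/112

135/112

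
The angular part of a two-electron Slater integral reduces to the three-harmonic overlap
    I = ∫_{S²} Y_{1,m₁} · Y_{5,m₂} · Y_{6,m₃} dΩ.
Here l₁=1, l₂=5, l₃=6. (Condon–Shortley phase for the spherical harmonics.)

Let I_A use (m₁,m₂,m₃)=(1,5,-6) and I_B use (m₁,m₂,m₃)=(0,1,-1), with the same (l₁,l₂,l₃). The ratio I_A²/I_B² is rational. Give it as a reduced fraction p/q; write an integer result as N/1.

66/35

Same 1,5,6: normalisation and zero-m 3j drop out of the ratio.
A: Δ: 0! 2! 10! / 13! → 1/858; sum: t=0:+1/7257600 = 1/7257600; 3j²(1 5 6; 1 5 -6) = Δ·Π!·Σ² = 1/13  (sign +1)
B: Δ: 0! 2! 10! / 13! → 1/858; sum: t=0:+1/17280 = 1/17280; 3j²(1 5 6; 0 1 -1) = Δ·Π!·Σ² = 35/858  (sign -1)
I_A²/I_B² = (1/13)/(35/858) = 66/35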